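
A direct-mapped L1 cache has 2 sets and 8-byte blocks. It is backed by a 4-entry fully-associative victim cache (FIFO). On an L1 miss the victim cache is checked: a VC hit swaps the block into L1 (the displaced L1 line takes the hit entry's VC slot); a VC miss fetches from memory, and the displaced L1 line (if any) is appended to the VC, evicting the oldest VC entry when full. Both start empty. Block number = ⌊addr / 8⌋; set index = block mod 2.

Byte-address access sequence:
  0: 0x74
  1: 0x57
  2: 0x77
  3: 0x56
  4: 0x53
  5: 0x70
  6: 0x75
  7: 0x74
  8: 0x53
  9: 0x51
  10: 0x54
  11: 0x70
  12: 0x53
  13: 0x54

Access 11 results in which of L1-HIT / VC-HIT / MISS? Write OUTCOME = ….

OUTCOME = VC-HIT

  [0] addr=0x74 blk=14 s=0: MISS | VC []
  [1] addr=0x57 blk=10 s=0: MISS | VC [14]
  [2] addr=0x77 blk=14 s=0: VC-HIT | VC [10]
  [3] addr=0x56 blk=10 s=0: VC-HIT | VC [14]
  [4] addr=0x53 blk=10 s=0: L1-HIT | VC [14]
  [5] addr=0x70 blk=14 s=0: VC-HIT | VC [10]
  [6] addr=0x75 blk=14 s=0: L1-HIT | VC [10]
  [7] addr=0x74 blk=14 s=0: L1-HIT | VC [10]
  [8] addr=0x53 blk=10 s=0: VC-HIT | VC [14]
  [9] addr=0x51 blk=10 s=0: L1-HIT | VC [14]
  [10] addr=0x54 blk=10 s=0: L1-HIT | VC [14]
  [11] addr=0x70 blk=14 s=0: VC-HIT | VC [10]
  [12] addr=0x53 blk=10 s=0: VC-HIT | VC [14]
  [13] addr=0x54 blk=10 s=0: L1-HIT | VC [14]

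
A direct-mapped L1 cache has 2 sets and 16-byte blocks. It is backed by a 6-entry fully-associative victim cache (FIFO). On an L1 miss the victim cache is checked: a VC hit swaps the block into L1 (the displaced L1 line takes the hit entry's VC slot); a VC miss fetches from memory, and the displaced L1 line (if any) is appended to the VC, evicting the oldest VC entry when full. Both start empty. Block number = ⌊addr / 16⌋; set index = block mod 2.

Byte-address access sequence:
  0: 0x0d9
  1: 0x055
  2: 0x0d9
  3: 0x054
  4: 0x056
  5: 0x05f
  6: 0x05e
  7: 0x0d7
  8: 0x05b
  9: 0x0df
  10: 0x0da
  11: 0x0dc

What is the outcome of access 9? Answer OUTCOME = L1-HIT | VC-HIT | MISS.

#0 0xd9→b13/s1 MISS; vc=[]
#1 0x55→b5/s1 MISS; vc=[13]
#2 0xd9→b13/s1 VC-HIT; vc=[5]
#3 0x54→b5/s1 VC-HIT; vc=[13]
#4 0x56→b5/s1 L1-HIT; vc=[13]
#5 0x5f→b5/s1 L1-HIT; vc=[13]
#6 0x5e→b5/s1 L1-HIT; vc=[13]
#7 0xd7→b13/s1 VC-HIT; vc=[5]
#8 0x5b→b5/s1 VC-HIT; vc=[13]
#9 0xdf→b13/s1 VC-HIT; vc=[5]
#10 0xda→b13/s1 L1-HIT; vc=[5]
#11 0xdc→b13/s1 L1-HIT; vc=[5]

OUTCOME = VC-HIT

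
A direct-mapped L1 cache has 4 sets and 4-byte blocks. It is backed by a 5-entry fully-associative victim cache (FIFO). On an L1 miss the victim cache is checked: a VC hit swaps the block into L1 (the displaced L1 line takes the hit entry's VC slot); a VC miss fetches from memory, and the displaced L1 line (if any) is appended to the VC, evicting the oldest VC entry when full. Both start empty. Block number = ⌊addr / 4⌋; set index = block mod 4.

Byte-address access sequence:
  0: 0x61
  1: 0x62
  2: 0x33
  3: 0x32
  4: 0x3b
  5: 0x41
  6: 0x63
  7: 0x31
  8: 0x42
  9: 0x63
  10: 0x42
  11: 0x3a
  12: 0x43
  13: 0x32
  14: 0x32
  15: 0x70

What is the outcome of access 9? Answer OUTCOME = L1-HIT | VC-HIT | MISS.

0: 0x61 (blk 24, set 0) → MISS  vc=[]
1: 0x62 (blk 24, set 0) → L1-HIT  vc=[]
2: 0x33 (blk 12, set 0) → MISS  vc=[24]
3: 0x32 (blk 12, set 0) → L1-HIT  vc=[24]
4: 0x3b (blk 14, set 2) → MISS  vc=[24]
5: 0x41 (blk 16, set 0) → MISS  vc=[24, 12]
6: 0x63 (blk 24, set 0) → VC-HIT  vc=[16, 12]
7: 0x31 (blk 12, set 0) → VC-HIT  vc=[16, 24]
8: 0x42 (blk 16, set 0) → VC-HIT  vc=[12, 24]
9: 0x63 (blk 24, set 0) → VC-HIT  vc=[12, 16]
10: 0x42 (blk 16, set 0) → VC-HIT  vc=[12, 24]
11: 0x3a (blk 14, set 2) → L1-HIT  vc=[12, 24]
12: 0x43 (blk 16, set 0) → L1-HIT  vc=[12, 24]
13: 0x32 (blk 12, set 0) → VC-HIT  vc=[16, 24]
14: 0x32 (blk 12, set 0) → L1-HIT  vc=[16, 24]
15: 0x70 (blk 28, set 0) → MISS  vc=[16, 24, 12]

OUTCOME = VC-HIT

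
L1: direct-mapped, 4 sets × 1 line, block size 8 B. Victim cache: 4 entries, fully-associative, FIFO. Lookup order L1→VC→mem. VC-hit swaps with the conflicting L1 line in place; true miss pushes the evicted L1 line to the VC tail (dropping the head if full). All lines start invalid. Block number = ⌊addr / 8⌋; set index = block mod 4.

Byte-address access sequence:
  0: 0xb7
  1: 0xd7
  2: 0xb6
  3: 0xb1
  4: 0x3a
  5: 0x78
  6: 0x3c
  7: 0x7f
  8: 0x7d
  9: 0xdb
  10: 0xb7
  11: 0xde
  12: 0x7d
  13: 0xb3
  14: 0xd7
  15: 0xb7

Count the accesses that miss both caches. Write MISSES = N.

MISSES = 5

  [0] addr=0xb7 blk=22 s=2: MISS | VC []
  [1] addr=0xd7 blk=26 s=2: MISS | VC [22]
  [2] addr=0xb6 blk=22 s=2: VC-HIT | VC [26]
  [3] addr=0xb1 blk=22 s=2: L1-HIT | VC [26]
  [4] addr=0x3a blk=7 s=3: MISS | VC [26]
  [5] addr=0x78 blk=15 s=3: MISS | VC [26, 7]
  [6] addr=0x3c blk=7 s=3: VC-HIT | VC [26, 15]
  [7] addr=0x7f blk=15 s=3: VC-HIT | VC [26, 7]
  [8] addr=0x7d blk=15 s=3: L1-HIT | VC [26, 7]
  [9] addr=0xdb blk=27 s=3: MISS | VC [26, 7, 15]
  [10] addr=0xb7 blk=22 s=2: L1-HIT | VC [26, 7, 15]
  [11] addr=0xde blk=27 s=3: L1-HIT | VC [26, 7, 15]
  [12] addr=0x7d blk=15 s=3: VC-HIT | VC [26, 7, 27]
  [13] addr=0xb3 blk=22 s=2: L1-HIT | VC [26, 7, 27]
  [14] addr=0xd7 blk=26 s=2: VC-HIT | VC [22, 7, 27]
  [15] addr=0xb7 blk=22 s=2: VC-HIT | VC [26, 7, 27]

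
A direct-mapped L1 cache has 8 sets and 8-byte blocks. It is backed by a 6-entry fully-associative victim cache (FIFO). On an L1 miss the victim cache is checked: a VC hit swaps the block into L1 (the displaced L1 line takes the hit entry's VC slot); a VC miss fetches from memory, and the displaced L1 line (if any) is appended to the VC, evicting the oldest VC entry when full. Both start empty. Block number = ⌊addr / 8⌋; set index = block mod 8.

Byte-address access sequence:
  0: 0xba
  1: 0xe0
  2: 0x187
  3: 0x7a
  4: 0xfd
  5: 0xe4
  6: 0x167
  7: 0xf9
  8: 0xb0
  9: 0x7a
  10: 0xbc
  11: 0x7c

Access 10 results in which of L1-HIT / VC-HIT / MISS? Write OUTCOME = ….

OUTCOME = VC-HIT

#0 0xba→b23/s7 MISS; vc=[]
#1 0xe0→b28/s4 MISS; vc=[]
#2 0x187→b48/s0 MISS; vc=[]
#3 0x7a→b15/s7 MISS; vc=[23]
#4 0xfd→b31/s7 MISS; vc=[23,15]
#5 0xe4→b28/s4 L1-HIT; vc=[23,15]
#6 0x167→b44/s4 MISS; vc=[23,15,28]
#7 0xf9→b31/s7 L1-HIT; vc=[23,15,28]
#8 0xb0→b22/s6 MISS; vc=[23,15,28]
#9 0x7a→b15/s7 VC-HIT; vc=[23,31,28]
#10 0xbc→b23/s7 VC-HIT; vc=[15,31,28]
#11 0x7c→b15/s7 VC-HIT; vc=[23,31,28]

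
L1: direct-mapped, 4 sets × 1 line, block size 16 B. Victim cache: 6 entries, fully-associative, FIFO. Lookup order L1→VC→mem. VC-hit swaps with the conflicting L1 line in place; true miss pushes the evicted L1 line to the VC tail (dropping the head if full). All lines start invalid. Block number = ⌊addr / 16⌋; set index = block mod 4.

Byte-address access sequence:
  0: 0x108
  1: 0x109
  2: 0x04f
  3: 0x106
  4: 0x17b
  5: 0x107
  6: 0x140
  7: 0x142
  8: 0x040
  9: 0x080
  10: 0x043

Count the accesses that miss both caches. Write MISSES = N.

  [0] addr=0x108 blk=16 s=0: MISS | VC []
  [1] addr=0x109 blk=16 s=0: L1-HIT | VC []
  [2] addr=0x4f blk=4 s=0: MISS | VC [16]
  [3] addr=0x106 blk=16 s=0: VC-HIT | VC [4]
  [4] addr=0x17b blk=23 s=3: MISS | VC [4]
  [5] addr=0x107 blk=16 s=0: L1-HIT | VC [4]
  [6] addr=0x140 blk=20 s=0: MISS | VC [4, 16]
  [7] addr=0x142 blk=20 s=0: L1-HIT | VC [4, 16]
  [8] addr=0x40 blk=4 s=0: VC-HIT | VC [20, 16]
  [9] addr=0x80 blk=8 s=0: MISS | VC [20, 16, 4]
  [10] addr=0x43 blk=4 s=0: VC-HIT | VC [20, 16, 8]

MISSES = 5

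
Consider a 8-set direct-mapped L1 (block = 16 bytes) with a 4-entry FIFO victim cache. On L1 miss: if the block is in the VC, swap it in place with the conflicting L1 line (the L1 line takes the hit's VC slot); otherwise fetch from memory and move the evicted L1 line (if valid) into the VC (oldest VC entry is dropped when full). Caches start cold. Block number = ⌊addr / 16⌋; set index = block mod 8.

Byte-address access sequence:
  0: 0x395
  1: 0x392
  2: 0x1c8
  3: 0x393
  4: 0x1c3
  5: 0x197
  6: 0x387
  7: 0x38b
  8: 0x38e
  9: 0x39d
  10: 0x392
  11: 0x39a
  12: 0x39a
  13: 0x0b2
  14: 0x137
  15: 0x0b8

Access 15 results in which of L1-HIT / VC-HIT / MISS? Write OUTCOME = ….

OUTCOME = VC-HIT

0: 0x395 (blk 57, set 1) → MISS  vc=[]
1: 0x392 (blk 57, set 1) → L1-HIT  vc=[]
2: 0x1c8 (blk 28, set 4) → MISS  vc=[]
3: 0x393 (blk 57, set 1) → L1-HIT  vc=[]
4: 0x1c3 (blk 28, set 4) → L1-HIT  vc=[]
5: 0x197 (blk 25, set 1) → MISS  vc=[57]
6: 0x387 (blk 56, set 0) → MISS  vc=[57]
7: 0x38b (blk 56, set 0) → L1-HIT  vc=[57]
8: 0x38e (blk 56, set 0) → L1-HIT  vc=[57]
9: 0x39d (blk 57, set 1) → VC-HIT  vc=[25]
10: 0x392 (blk 57, set 1) → L1-HIT  vc=[25]
11: 0x39a (blk 57, set 1) → L1-HIT  vc=[25]
12: 0x39a (blk 57, set 1) → L1-HIT  vc=[25]
13: 0xb2 (blk 11, set 3) → MISS  vc=[25]
14: 0x137 (blk 19, set 3) → MISS  vc=[25, 11]
15: 0xb8 (blk 11, set 3) → VC-HIT  vc=[25, 19]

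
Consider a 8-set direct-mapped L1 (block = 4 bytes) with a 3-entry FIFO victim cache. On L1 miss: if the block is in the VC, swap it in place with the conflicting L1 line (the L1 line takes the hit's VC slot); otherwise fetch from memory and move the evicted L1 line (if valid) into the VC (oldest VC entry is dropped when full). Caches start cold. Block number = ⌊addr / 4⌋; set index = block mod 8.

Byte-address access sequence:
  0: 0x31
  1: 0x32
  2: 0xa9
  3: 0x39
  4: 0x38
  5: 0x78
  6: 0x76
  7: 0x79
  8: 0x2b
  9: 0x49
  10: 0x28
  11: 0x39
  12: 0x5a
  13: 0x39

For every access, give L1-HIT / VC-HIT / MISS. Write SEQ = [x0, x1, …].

0: 0x31 (blk 12, set 4) → MISS  vc=[]
1: 0x32 (blk 12, set 4) → L1-HIT  vc=[]
2: 0xa9 (blk 42, set 2) → MISS  vc=[]
3: 0x39 (blk 14, set 6) → MISS  vc=[]
4: 0x38 (blk 14, set 6) → L1-HIT  vc=[]
5: 0x78 (blk 30, set 6) → MISS  vc=[14]
6: 0x76 (blk 29, set 5) → MISS  vc=[14]
7: 0x79 (blk 30, set 6) → L1-HIT  vc=[14]
8: 0x2b (blk 10, set 2) → MISS  vc=[14, 42]
9: 0x49 (blk 18, set 2) → MISS  vc=[14, 42, 10]
10: 0x28 (blk 10, set 2) → VC-HIT  vc=[14, 42, 18]
11: 0x39 (blk 14, set 6) → VC-HIT  vc=[30, 42, 18]
12: 0x5a (blk 22, set 6) → MISS  vc=[42, 18, 14]
13: 0x39 (blk 14, set 6) → VC-HIT  vc=[42, 18, 22]

SEQ = [MISS, L1-HIT, MISS, MISS, L1-HIT, MISS, MISS, L1-HIT, MISS, MISS, VC-HIT, VC-HIT, MISS, VC-HIT]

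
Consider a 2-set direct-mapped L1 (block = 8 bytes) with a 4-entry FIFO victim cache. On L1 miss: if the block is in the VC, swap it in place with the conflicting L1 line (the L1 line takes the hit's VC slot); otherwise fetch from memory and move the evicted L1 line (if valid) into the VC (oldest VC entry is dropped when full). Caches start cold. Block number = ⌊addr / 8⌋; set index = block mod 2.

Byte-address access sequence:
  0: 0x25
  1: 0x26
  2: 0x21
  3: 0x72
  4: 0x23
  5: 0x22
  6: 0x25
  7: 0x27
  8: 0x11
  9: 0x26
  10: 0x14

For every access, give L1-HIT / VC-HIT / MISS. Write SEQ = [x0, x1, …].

SEQ = [MISS, L1-HIT, L1-HIT, MISS, VC-HIT, L1-HIT, L1-HIT, L1-HIT, MISS, VC-HIT, VC-HIT]

  [0] addr=0x25 blk=4 s=0: MISS | VC []
  [1] addr=0x26 blk=4 s=0: L1-HIT | VC []
  [2] addr=0x21 blk=4 s=0: L1-HIT | VC []
  [3] addr=0x72 blk=14 s=0: MISS | VC [4]
  [4] addr=0x23 blk=4 s=0: VC-HIT | VC [14]
  [5] addr=0x22 blk=4 s=0: L1-HIT | VC [14]
  [6] addr=0x25 blk=4 s=0: L1-HIT | VC [14]
  [7] addr=0x27 blk=4 s=0: L1-HIT | VC [14]
  [8] addr=0x11 blk=2 s=0: MISS | VC [14, 4]
  [9] addr=0x26 blk=4 s=0: VC-HIT | VC [14, 2]
  [10] addr=0x14 blk=2 s=0: VC-HIT | VC [14, 4]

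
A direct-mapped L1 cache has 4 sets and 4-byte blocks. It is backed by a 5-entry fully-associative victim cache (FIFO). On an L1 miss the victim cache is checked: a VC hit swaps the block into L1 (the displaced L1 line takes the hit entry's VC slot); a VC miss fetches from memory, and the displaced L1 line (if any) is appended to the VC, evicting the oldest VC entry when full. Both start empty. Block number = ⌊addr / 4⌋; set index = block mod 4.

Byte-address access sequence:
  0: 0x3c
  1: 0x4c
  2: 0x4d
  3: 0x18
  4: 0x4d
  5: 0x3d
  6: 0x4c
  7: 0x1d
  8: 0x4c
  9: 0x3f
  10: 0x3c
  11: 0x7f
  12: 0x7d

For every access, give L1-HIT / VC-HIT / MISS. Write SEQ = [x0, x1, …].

SEQ = [MISS, MISS, L1-HIT, MISS, L1-HIT, VC-HIT, VC-HIT, MISS, VC-HIT, VC-HIT, L1-HIT, MISS, L1-HIT]

  [0] addr=0x3c blk=15 s=3: MISS | VC []
  [1] addr=0x4c blk=19 s=3: MISS | VC [15]
  [2] addr=0x4d blk=19 s=3: L1-HIT | VC [15]
  [3] addr=0x18 blk=6 s=2: MISS | VC [15]
  [4] addr=0x4d blk=19 s=3: L1-HIT | VC [15]
  [5] addr=0x3d blk=15 s=3: VC-HIT | VC [19]
  [6] addr=0x4c blk=19 s=3: VC-HIT | VC [15]
  [7] addr=0x1d blk=7 s=3: MISS | VC [15, 19]
  [8] addr=0x4c blk=19 s=3: VC-HIT | VC [15, 7]
  [9] addr=0x3f blk=15 s=3: VC-HIT | VC [19, 7]
  [10] addr=0x3c blk=15 s=3: L1-HIT | VC [19, 7]
  [11] addr=0x7f blk=31 s=3: MISS | VC [19, 7, 15]
  [12] addr=0x7d blk=31 s=3: L1-HIT | VC [19, 7, 15]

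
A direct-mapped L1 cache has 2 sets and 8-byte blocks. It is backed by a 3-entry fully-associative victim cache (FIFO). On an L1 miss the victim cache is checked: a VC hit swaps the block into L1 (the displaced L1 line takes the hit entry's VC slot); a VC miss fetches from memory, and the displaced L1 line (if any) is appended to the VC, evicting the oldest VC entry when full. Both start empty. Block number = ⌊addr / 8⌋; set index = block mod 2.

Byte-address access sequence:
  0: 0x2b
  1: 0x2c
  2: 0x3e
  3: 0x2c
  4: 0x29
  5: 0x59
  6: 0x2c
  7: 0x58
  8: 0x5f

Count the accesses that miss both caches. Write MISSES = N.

MISSES = 3

  [0] addr=0x2b blk=5 s=1: MISS | VC []
  [1] addr=0x2c blk=5 s=1: L1-HIT | VC []
  [2] addr=0x3e blk=7 s=1: MISS | VC [5]
  [3] addr=0x2c blk=5 s=1: VC-HIT | VC [7]
  [4] addr=0x29 blk=5 s=1: L1-HIT | VC [7]
  [5] addr=0x59 blk=11 s=1: MISS | VC [7, 5]
  [6] addr=0x2c blk=5 s=1: VC-HIT | VC [7, 11]
  [7] addr=0x58 blk=11 s=1: VC-HIT | VC [7, 5]
  [8] addr=0x5f blk=11 s=1: L1-HIT | VC [7, 5]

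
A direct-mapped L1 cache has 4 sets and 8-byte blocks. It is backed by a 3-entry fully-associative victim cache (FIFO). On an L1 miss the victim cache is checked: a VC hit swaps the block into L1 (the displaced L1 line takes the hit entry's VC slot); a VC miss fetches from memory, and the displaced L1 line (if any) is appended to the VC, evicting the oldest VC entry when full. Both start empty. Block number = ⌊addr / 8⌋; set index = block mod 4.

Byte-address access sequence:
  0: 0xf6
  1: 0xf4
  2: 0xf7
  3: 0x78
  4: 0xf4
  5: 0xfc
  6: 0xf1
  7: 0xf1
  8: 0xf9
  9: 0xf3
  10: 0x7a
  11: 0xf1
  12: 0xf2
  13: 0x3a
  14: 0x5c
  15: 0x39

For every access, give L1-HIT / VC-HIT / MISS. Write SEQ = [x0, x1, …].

0: 0xf6 (blk 30, set 2) → MISS  vc=[]
1: 0xf4 (blk 30, set 2) → L1-HIT  vc=[]
2: 0xf7 (blk 30, set 2) → L1-HIT  vc=[]
3: 0x78 (blk 15, set 3) → MISS  vc=[]
4: 0xf4 (blk 30, set 2) → L1-HIT  vc=[]
5: 0xfc (blk 31, set 3) → MISS  vc=[15]
6: 0xf1 (blk 30, set 2) → L1-HIT  vc=[15]
7: 0xf1 (blk 30, set 2) → L1-HIT  vc=[15]
8: 0xf9 (blk 31, set 3) → L1-HIT  vc=[15]
9: 0xf3 (blk 30, set 2) → L1-HIT  vc=[15]
10: 0x7a (blk 15, set 3) → VC-HIT  vc=[31]
11: 0xf1 (blk 30, set 2) → L1-HIT  vc=[31]
12: 0xf2 (blk 30, set 2) → L1-HIT  vc=[31]
13: 0x3a (blk 7, set 3) → MISS  vc=[31, 15]
14: 0x5c (blk 11, set 3) → MISS  vc=[31, 15, 7]
15: 0x39 (blk 7, set 3) → VC-HIT  vc=[31, 15, 11]

SEQ = [MISS, L1-HIT, L1-HIT, MISS, L1-HIT, MISS, L1-HIT, L1-HIT, L1-HIT, L1-HIT, VC-HIT, L1-HIT, L1-HIT, MISS, MISS, VC-HIT]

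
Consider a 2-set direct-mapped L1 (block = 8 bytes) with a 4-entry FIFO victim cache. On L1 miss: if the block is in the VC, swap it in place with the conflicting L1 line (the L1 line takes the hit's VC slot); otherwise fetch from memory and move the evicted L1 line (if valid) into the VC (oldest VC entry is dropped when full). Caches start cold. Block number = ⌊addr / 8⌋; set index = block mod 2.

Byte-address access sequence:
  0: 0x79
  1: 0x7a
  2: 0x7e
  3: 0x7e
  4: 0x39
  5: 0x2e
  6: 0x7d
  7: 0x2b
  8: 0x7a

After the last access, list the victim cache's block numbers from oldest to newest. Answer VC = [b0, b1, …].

VC = [5, 7]

0: 0x79 (blk 15, set 1) → MISS  vc=[]
1: 0x7a (blk 15, set 1) → L1-HIT  vc=[]
2: 0x7e (blk 15, set 1) → L1-HIT  vc=[]
3: 0x7e (blk 15, set 1) → L1-HIT  vc=[]
4: 0x39 (blk 7, set 1) → MISS  vc=[15]
5: 0x2e (blk 5, set 1) → MISS  vc=[15, 7]
6: 0x7d (blk 15, set 1) → VC-HIT  vc=[5, 7]
7: 0x2b (blk 5, set 1) → VC-HIT  vc=[15, 7]
8: 0x7a (blk 15, set 1) → VC-HIT  vc=[5, 7]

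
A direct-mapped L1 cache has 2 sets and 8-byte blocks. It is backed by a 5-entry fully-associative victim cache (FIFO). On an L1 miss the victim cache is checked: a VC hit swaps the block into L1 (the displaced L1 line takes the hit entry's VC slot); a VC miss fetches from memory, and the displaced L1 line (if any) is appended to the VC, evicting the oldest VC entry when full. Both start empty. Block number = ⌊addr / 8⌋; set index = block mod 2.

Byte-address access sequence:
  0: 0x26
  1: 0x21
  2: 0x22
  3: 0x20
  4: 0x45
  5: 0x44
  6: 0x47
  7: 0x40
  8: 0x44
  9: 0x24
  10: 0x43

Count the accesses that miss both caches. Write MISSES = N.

MISSES = 2

0: 0x26 (blk 4, set 0) → MISS  vc=[]
1: 0x21 (blk 4, set 0) → L1-HIT  vc=[]
2: 0x22 (blk 4, set 0) → L1-HIT  vc=[]
3: 0x20 (blk 4, set 0) → L1-HIT  vc=[]
4: 0x45 (blk 8, set 0) → MISS  vc=[4]
5: 0x44 (blk 8, set 0) → L1-HIT  vc=[4]
6: 0x47 (blk 8, set 0) → L1-HIT  vc=[4]
7: 0x40 (blk 8, set 0) → L1-HIT  vc=[4]
8: 0x44 (blk 8, set 0) → L1-HIT  vc=[4]
9: 0x24 (blk 4, set 0) → VC-HIT  vc=[8]
10: 0x43 (blk 8, set 0) → VC-HIT  vc=[4]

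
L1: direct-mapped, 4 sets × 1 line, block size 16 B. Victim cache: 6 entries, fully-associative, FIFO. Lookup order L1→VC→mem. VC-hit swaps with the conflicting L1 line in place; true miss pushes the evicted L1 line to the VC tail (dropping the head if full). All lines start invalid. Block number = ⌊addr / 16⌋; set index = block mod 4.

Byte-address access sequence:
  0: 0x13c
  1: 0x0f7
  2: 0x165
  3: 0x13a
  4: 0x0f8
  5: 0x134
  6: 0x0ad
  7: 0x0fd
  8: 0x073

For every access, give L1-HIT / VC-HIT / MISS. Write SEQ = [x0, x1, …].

SEQ = [MISS, MISS, MISS, VC-HIT, VC-HIT, VC-HIT, MISS, VC-HIT, MISS]

  [0] addr=0x13c blk=19 s=3: MISS | VC []
  [1] addr=0xf7 blk=15 s=3: MISS | VC [19]
  [2] addr=0x165 blk=22 s=2: MISS | VC [19]
  [3] addr=0x13a blk=19 s=3: VC-HIT | VC [15]
  [4] addr=0xf8 blk=15 s=3: VC-HIT | VC [19]
  [5] addr=0x134 blk=19 s=3: VC-HIT | VC [15]
  [6] addr=0xad blk=10 s=2: MISS | VC [15, 22]
  [7] addr=0xfd blk=15 s=3: VC-HIT | VC [19, 22]
  [8] addr=0x73 blk=7 s=3: MISS | VC [19, 22, 15]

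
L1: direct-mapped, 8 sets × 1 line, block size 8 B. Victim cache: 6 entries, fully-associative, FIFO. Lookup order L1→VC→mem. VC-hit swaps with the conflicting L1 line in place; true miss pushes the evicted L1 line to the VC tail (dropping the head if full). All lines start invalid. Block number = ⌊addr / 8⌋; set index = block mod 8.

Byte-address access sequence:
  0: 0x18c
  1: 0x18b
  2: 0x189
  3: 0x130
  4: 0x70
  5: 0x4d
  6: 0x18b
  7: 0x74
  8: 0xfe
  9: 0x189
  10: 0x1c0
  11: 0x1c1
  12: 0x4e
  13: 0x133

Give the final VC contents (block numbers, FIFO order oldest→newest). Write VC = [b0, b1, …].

  [0] addr=0x18c blk=49 s=1: MISS | VC []
  [1] addr=0x18b blk=49 s=1: L1-HIT | VC []
  [2] addr=0x189 blk=49 s=1: L1-HIT | VC []
  [3] addr=0x130 blk=38 s=6: MISS | VC []
  [4] addr=0x70 blk=14 s=6: MISS | VC [38]
  [5] addr=0x4d blk=9 s=1: MISS | VC [38, 49]
  [6] addr=0x18b blk=49 s=1: VC-HIT | VC [38, 9]
  [7] addr=0x74 blk=14 s=6: L1-HIT | VC [38, 9]
  [8] addr=0xfe blk=31 s=7: MISS | VC [38, 9]
  [9] addr=0x189 blk=49 s=1: L1-HIT | VC [38, 9]
  [10] addr=0x1c0 blk=56 s=0: MISS | VC [38, 9]
  [11] addr=0x1c1 blk=56 s=0: L1-HIT | VC [38, 9]
  [12] addr=0x4e blk=9 s=1: VC-HIT | VC [38, 49]
  [13] addr=0x133 blk=38 s=6: VC-HIT | VC [14, 49]

VC = [14, 49]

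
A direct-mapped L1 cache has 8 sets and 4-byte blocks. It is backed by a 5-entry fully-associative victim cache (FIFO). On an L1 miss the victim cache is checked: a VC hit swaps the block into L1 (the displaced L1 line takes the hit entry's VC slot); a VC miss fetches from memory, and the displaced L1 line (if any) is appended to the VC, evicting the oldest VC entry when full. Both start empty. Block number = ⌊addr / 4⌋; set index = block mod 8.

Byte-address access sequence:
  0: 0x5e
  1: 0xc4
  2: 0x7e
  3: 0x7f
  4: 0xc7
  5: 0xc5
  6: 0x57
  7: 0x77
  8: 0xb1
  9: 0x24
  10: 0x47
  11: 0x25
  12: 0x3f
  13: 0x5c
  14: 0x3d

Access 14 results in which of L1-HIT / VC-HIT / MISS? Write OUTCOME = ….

  [0] addr=0x5e blk=23 s=7: MISS | VC []
  [1] addr=0xc4 blk=49 s=1: MISS | VC []
  [2] addr=0x7e blk=31 s=7: MISS | VC [23]
  [3] addr=0x7f blk=31 s=7: L1-HIT | VC [23]
  [4] addr=0xc7 blk=49 s=1: L1-HIT | VC [23]
  [5] addr=0xc5 blk=49 s=1: L1-HIT | VC [23]
  [6] addr=0x57 blk=21 s=5: MISS | VC [23]
  [7] addr=0x77 blk=29 s=5: MISS | VC [23, 21]
  [8] addr=0xb1 blk=44 s=4: MISS | VC [23, 21]
  [9] addr=0x24 blk=9 s=1: MISS | VC [23, 21, 49]
  [10] addr=0x47 blk=17 s=1: MISS | VC [23, 21, 49, 9]
  [11] addr=0x25 blk=9 s=1: VC-HIT | VC [23, 21, 49, 17]
  [12] addr=0x3f blk=15 s=7: MISS | VC [23, 21, 49, 17, 31]
  [13] addr=0x5c blk=23 s=7: VC-HIT | VC [15, 21, 49, 17, 31]
  [14] addr=0x3d blk=15 s=7: VC-HIT | VC [23, 21, 49, 17, 31]

OUTCOME = VC-HIT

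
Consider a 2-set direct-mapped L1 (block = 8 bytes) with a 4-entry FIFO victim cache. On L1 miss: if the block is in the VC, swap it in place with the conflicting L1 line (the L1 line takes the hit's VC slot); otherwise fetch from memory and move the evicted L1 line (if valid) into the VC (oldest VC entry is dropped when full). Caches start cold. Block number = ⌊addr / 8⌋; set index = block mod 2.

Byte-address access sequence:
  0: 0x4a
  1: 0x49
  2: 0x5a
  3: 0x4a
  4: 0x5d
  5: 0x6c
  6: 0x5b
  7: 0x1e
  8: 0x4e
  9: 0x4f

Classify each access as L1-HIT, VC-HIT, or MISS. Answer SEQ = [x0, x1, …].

SEQ = [MISS, L1-HIT, MISS, VC-HIT, VC-HIT, MISS, VC-HIT, MISS, VC-HIT, L1-HIT]

0: 0x4a (blk 9, set 1) → MISS  vc=[]
1: 0x49 (blk 9, set 1) → L1-HIT  vc=[]
2: 0x5a (blk 11, set 1) → MISS  vc=[9]
3: 0x4a (blk 9, set 1) → VC-HIT  vc=[11]
4: 0x5d (blk 11, set 1) → VC-HIT  vc=[9]
5: 0x6c (blk 13, set 1) → MISS  vc=[9, 11]
6: 0x5b (blk 11, set 1) → VC-HIT  vc=[9, 13]
7: 0x1e (blk 3, set 1) → MISS  vc=[9, 13, 11]
8: 0x4e (blk 9, set 1) → VC-HIT  vc=[3, 13, 11]
9: 0x4f (blk 9, set 1) → L1-HIT  vc=[3, 13, 11]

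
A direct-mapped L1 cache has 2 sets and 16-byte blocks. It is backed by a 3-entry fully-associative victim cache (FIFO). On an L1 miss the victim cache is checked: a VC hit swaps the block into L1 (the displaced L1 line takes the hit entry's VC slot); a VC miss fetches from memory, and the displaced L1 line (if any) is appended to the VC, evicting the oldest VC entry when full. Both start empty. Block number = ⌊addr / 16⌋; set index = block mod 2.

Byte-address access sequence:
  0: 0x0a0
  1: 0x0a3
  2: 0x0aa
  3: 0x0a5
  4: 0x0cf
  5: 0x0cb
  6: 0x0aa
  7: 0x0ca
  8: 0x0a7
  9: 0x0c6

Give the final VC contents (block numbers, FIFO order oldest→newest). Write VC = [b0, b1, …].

#0 0xa0→b10/s0 MISS; vc=[]
#1 0xa3→b10/s0 L1-HIT; vc=[]
#2 0xaa→b10/s0 L1-HIT; vc=[]
#3 0xa5→b10/s0 L1-HIT; vc=[]
#4 0xcf→b12/s0 MISS; vc=[10]
#5 0xcb→b12/s0 L1-HIT; vc=[10]
#6 0xaa→b10/s0 VC-HIT; vc=[12]
#7 0xca→b12/s0 VC-HIT; vc=[10]
#8 0xa7→b10/s0 VC-HIT; vc=[12]
#9 0xc6→b12/s0 VC-HIT; vc=[10]

VC = [10]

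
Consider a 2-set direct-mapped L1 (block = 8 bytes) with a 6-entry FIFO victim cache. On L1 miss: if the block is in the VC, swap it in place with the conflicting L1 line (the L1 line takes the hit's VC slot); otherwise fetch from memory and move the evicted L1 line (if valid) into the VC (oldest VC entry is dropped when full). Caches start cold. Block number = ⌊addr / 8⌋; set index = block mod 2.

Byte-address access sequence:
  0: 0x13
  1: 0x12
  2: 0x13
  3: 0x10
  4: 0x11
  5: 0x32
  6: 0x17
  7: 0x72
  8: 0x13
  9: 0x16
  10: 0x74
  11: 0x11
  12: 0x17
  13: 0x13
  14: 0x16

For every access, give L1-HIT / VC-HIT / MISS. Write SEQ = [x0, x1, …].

0: 0x13 (blk 2, set 0) → MISS  vc=[]
1: 0x12 (blk 2, set 0) → L1-HIT  vc=[]
2: 0x13 (blk 2, set 0) → L1-HIT  vc=[]
3: 0x10 (blk 2, set 0) → L1-HIT  vc=[]
4: 0x11 (blk 2, set 0) → L1-HIT  vc=[]
5: 0x32 (blk 6, set 0) → MISS  vc=[2]
6: 0x17 (blk 2, set 0) → VC-HIT  vc=[6]
7: 0x72 (blk 14, set 0) → MISS  vc=[6, 2]
8: 0x13 (blk 2, set 0) → VC-HIT  vc=[6, 14]
9: 0x16 (blk 2, set 0) → L1-HIT  vc=[6, 14]
10: 0x74 (blk 14, set 0) → VC-HIT  vc=[6, 2]
11: 0x11 (blk 2, set 0) → VC-HIT  vc=[6, 14]
12: 0x17 (blk 2, set 0) → L1-HIT  vc=[6, 14]
13: 0x13 (blk 2, set 0) → L1-HIT  vc=[6, 14]
14: 0x16 (blk 2, set 0) → L1-HIT  vc=[6, 14]

SEQ = [MISS, L1-HIT, L1-HIT, L1-HIT, L1-HIT, MISS, VC-HIT, MISS, VC-HIT, L1-HIT, VC-HIT, VC-HIT, L1-HIT, L1-HIT, L1-HIT]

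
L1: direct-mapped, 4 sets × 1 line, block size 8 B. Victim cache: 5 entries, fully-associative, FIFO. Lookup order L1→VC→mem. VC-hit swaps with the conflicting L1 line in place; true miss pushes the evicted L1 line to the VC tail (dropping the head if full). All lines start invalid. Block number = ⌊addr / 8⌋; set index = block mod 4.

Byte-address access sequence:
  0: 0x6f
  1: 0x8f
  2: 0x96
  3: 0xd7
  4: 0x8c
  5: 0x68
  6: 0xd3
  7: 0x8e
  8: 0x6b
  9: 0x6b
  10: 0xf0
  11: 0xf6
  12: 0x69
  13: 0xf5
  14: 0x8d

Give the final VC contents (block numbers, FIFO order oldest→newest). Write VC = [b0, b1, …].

VC = [13, 18, 26]

#0 0x6f→b13/s1 MISS; vc=[]
#1 0x8f→b17/s1 MISS; vc=[13]
#2 0x96→b18/s2 MISS; vc=[13]
#3 0xd7→b26/s2 MISS; vc=[13,18]
#4 0x8c→b17/s1 L1-HIT; vc=[13,18]
#5 0x68→b13/s1 VC-HIT; vc=[17,18]
#6 0xd3→b26/s2 L1-HIT; vc=[17,18]
#7 0x8e→b17/s1 VC-HIT; vc=[13,18]
#8 0x6b→b13/s1 VC-HIT; vc=[17,18]
#9 0x6b→b13/s1 L1-HIT; vc=[17,18]
#10 0xf0→b30/s2 MISS; vc=[17,18,26]
#11 0xf6→b30/s2 L1-HIT; vc=[17,18,26]
#12 0x69→b13/s1 L1-HIT; vc=[17,18,26]
#13 0xf5→b30/s2 L1-HIT; vc=[17,18,26]
#14 0x8d→b17/s1 VC-HIT; vc=[13,18,26]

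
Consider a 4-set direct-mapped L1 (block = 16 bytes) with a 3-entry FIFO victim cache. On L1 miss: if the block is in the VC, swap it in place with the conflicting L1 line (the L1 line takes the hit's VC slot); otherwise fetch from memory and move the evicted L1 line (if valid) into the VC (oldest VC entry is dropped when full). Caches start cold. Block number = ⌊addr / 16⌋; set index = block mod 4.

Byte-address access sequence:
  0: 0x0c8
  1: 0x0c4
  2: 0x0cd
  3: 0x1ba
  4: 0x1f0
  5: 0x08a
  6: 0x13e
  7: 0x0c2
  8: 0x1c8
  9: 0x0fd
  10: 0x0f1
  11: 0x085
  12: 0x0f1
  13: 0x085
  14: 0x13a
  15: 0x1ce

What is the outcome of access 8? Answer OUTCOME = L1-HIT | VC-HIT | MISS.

0: 0xc8 (blk 12, set 0) → MISS  vc=[]
1: 0xc4 (blk 12, set 0) → L1-HIT  vc=[]
2: 0xcd (blk 12, set 0) → L1-HIT  vc=[]
3: 0x1ba (blk 27, set 3) → MISS  vc=[]
4: 0x1f0 (blk 31, set 3) → MISS  vc=[27]
5: 0x8a (blk 8, set 0) → MISS  vc=[27, 12]
6: 0x13e (blk 19, set 3) → MISS  vc=[27, 12, 31]
7: 0xc2 (blk 12, set 0) → VC-HIT  vc=[27, 8, 31]
8: 0x1c8 (blk 28, set 0) → MISS  vc=[8, 31, 12]
9: 0xfd (blk 15, set 3) → MISS  vc=[31, 12, 19]
10: 0xf1 (blk 15, set 3) → L1-HIT  vc=[31, 12, 19]
11: 0x85 (blk 8, set 0) → MISS  vc=[12, 19, 28]
12: 0xf1 (blk 15, set 3) → L1-HIT  vc=[12, 19, 28]
13: 0x85 (blk 8, set 0) → L1-HIT  vc=[12, 19, 28]
14: 0x13a (blk 19, set 3) → VC-HIT  vc=[12, 15, 28]
15: 0x1ce (blk 28, set 0) → VC-HIT  vc=[12, 15, 8]

OUTCOME = MISS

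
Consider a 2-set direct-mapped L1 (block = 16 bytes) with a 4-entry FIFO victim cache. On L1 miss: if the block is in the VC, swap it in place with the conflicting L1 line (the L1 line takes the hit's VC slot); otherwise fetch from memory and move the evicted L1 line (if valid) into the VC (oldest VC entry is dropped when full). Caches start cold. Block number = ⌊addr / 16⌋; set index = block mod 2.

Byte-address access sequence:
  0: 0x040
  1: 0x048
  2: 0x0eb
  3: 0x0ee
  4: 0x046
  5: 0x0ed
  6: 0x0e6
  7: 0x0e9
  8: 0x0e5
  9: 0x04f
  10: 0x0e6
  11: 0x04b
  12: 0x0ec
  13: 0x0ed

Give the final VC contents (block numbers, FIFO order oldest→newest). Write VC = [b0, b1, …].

VC = [4]

0: 0x40 (blk 4, set 0) → MISS  vc=[]
1: 0x48 (blk 4, set 0) → L1-HIT  vc=[]
2: 0xeb (blk 14, set 0) → MISS  vc=[4]
3: 0xee (blk 14, set 0) → L1-HIT  vc=[4]
4: 0x46 (blk 4, set 0) → VC-HIT  vc=[14]
5: 0xed (blk 14, set 0) → VC-HIT  vc=[4]
6: 0xe6 (blk 14, set 0) → L1-HIT  vc=[4]
7: 0xe9 (blk 14, set 0) → L1-HIT  vc=[4]
8: 0xe5 (blk 14, set 0) → L1-HIT  vc=[4]
9: 0x4f (blk 4, set 0) → VC-HIT  vc=[14]
10: 0xe6 (blk 14, set 0) → VC-HIT  vc=[4]
11: 0x4b (blk 4, set 0) → VC-HIT  vc=[14]
12: 0xec (blk 14, set 0) → VC-HIT  vc=[4]
13: 0xed (blk 14, set 0) → L1-HIT  vc=[4]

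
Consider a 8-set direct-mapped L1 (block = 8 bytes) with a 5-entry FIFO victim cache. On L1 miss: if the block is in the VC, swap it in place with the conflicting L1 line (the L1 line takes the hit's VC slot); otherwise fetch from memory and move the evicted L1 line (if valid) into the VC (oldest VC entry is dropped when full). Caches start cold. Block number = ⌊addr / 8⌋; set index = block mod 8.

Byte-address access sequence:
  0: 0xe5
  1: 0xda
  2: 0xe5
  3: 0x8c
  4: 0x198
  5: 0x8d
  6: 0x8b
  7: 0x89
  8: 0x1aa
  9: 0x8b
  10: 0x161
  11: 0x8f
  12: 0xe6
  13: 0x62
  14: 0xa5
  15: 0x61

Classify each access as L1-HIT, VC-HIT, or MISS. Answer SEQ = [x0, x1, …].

SEQ = [MISS, MISS, L1-HIT, MISS, MISS, L1-HIT, L1-HIT, L1-HIT, MISS, L1-HIT, MISS, L1-HIT, VC-HIT, MISS, MISS, VC-HIT]

#0 0xe5→b28/s4 MISS; vc=[]
#1 0xda→b27/s3 MISS; vc=[]
#2 0xe5→b28/s4 L1-HIT; vc=[]
#3 0x8c→b17/s1 MISS; vc=[]
#4 0x198→b51/s3 MISS; vc=[27]
#5 0x8d→b17/s1 L1-HIT; vc=[27]
#6 0x8b→b17/s1 L1-HIT; vc=[27]
#7 0x89→b17/s1 L1-HIT; vc=[27]
#8 0x1aa→b53/s5 MISS; vc=[27]
#9 0x8b→b17/s1 L1-HIT; vc=[27]
#10 0x161→b44/s4 MISS; vc=[27,28]
#11 0x8f→b17/s1 L1-HIT; vc=[27,28]
#12 0xe6→b28/s4 VC-HIT; vc=[27,44]
#13 0x62→b12/s4 MISS; vc=[27,44,28]
#14 0xa5→b20/s4 MISS; vc=[27,44,28,12]
#15 0x61→b12/s4 VC-HIT; vc=[27,44,28,20]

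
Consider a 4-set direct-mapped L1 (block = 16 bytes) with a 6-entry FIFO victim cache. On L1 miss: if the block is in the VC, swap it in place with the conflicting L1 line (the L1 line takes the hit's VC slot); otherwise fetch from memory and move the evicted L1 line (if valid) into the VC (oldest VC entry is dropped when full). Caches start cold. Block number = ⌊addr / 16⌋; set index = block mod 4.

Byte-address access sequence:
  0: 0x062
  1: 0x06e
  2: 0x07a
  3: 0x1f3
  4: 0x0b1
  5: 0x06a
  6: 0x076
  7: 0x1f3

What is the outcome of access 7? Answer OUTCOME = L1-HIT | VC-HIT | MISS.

OUTCOME = VC-HIT

0: 0x62 (blk 6, set 2) → MISS  vc=[]
1: 0x6e (blk 6, set 2) → L1-HIT  vc=[]
2: 0x7a (blk 7, set 3) → MISS  vc=[]
3: 0x1f3 (blk 31, set 3) → MISS  vc=[7]
4: 0xb1 (blk 11, set 3) → MISS  vc=[7, 31]
5: 0x6a (blk 6, set 2) → L1-HIT  vc=[7, 31]
6: 0x76 (blk 7, set 3) → VC-HIT  vc=[11, 31]
7: 0x1f3 (blk 31, set 3) → VC-HIT  vc=[11, 7]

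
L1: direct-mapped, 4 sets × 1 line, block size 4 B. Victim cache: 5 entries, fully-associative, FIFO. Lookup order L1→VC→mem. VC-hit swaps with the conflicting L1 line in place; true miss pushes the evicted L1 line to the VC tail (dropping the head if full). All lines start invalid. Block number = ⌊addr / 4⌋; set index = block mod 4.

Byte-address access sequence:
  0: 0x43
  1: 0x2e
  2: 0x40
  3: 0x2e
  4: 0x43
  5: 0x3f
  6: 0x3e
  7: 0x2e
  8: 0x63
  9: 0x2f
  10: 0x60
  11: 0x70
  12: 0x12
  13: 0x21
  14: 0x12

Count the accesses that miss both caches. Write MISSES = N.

MISSES = 7

#0 0x43→b16/s0 MISS; vc=[]
#1 0x2e→b11/s3 MISS; vc=[]
#2 0x40→b16/s0 L1-HIT; vc=[]
#3 0x2e→b11/s3 L1-HIT; vc=[]
#4 0x43→b16/s0 L1-HIT; vc=[]
#5 0x3f→b15/s3 MISS; vc=[11]
#6 0x3e→b15/s3 L1-HIT; vc=[11]
#7 0x2e→b11/s3 VC-HIT; vc=[15]
#8 0x63→b24/s0 MISS; vc=[15,16]
#9 0x2f→b11/s3 L1-HIT; vc=[15,16]
#10 0x60→b24/s0 L1-HIT; vc=[15,16]
#11 0x70→b28/s0 MISS; vc=[15,16,24]
#12 0x12→b4/s0 MISS; vc=[15,16,24,28]
#13 0x21→b8/s0 MISS; vc=[15,16,24,28,4]
#14 0x12→b4/s0 VC-HIT; vc=[15,16,24,28,8]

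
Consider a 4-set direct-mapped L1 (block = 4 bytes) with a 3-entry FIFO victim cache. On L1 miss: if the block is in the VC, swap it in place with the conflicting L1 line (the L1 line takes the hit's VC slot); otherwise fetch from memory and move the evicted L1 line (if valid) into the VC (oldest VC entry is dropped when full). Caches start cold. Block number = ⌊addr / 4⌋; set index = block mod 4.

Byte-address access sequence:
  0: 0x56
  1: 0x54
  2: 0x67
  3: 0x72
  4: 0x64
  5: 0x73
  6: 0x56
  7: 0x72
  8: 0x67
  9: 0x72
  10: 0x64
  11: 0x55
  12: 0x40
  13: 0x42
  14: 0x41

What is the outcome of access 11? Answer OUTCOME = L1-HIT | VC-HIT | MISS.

OUTCOME = VC-HIT

  [0] addr=0x56 blk=21 s=1: MISS | VC []
  [1] addr=0x54 blk=21 s=1: L1-HIT | VC []
  [2] addr=0x67 blk=25 s=1: MISS | VC [21]
  [3] addr=0x72 blk=28 s=0: MISS | VC [21]
  [4] addr=0x64 blk=25 s=1: L1-HIT | VC [21]
  [5] addr=0x73 blk=28 s=0: L1-HIT | VC [21]
  [6] addr=0x56 blk=21 s=1: VC-HIT | VC [25]
  [7] addr=0x72 blk=28 s=0: L1-HIT | VC [25]
  [8] addr=0x67 blk=25 s=1: VC-HIT | VC [21]
  [9] addr=0x72 blk=28 s=0: L1-HIT | VC [21]
  [10] addr=0x64 blk=25 s=1: L1-HIT | VC [21]
  [11] addr=0x55 blk=21 s=1: VC-HIT | VC [25]
  [12] addr=0x40 blk=16 s=0: MISS | VC [25, 28]
  [13] addr=0x42 blk=16 s=0: L1-HIT | VC [25, 28]
  [14] addr=0x41 blk=16 s=0: L1-HIT | VC [25, 28]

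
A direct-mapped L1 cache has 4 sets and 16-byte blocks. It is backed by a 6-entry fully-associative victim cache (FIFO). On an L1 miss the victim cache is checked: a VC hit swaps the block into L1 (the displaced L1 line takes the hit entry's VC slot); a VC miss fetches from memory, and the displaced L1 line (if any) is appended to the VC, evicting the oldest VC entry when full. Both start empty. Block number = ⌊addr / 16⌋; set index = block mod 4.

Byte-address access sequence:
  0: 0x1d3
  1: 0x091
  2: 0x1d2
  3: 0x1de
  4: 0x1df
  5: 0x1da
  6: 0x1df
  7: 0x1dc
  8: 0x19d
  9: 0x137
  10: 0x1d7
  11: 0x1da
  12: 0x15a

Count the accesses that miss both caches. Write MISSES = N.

MISSES = 5

0: 0x1d3 (blk 29, set 1) → MISS  vc=[]
1: 0x91 (blk 9, set 1) → MISS  vc=[29]
2: 0x1d2 (blk 29, set 1) → VC-HIT  vc=[9]
3: 0x1de (blk 29, set 1) → L1-HIT  vc=[9]
4: 0x1df (blk 29, set 1) → L1-HIT  vc=[9]
5: 0x1da (blk 29, set 1) → L1-HIT  vc=[9]
6: 0x1df (blk 29, set 1) → L1-HIT  vc=[9]
7: 0x1dc (blk 29, set 1) → L1-HIT  vc=[9]
8: 0x19d (blk 25, set 1) → MISS  vc=[9, 29]
9: 0x137 (blk 19, set 3) → MISS  vc=[9, 29]
10: 0x1d7 (blk 29, set 1) → VC-HIT  vc=[9, 25]
11: 0x1da (blk 29, set 1) → L1-HIT  vc=[9, 25]
12: 0x15a (blk 21, set 1) → MISS  vc=[9, 25, 29]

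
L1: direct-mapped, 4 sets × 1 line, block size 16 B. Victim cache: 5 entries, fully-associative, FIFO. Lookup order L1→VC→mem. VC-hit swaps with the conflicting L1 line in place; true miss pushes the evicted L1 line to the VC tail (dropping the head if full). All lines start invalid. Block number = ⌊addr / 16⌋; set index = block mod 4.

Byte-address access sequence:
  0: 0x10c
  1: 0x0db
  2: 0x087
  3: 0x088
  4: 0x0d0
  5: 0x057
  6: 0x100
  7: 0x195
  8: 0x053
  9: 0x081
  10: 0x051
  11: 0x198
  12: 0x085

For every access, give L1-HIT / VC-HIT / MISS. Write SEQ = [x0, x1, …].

SEQ = [MISS, MISS, MISS, L1-HIT, L1-HIT, MISS, VC-HIT, MISS, VC-HIT, VC-HIT, L1-HIT, VC-HIT, L1-HIT]

0: 0x10c (blk 16, set 0) → MISS  vc=[]
1: 0xdb (blk 13, set 1) → MISS  vc=[]
2: 0x87 (blk 8, set 0) → MISS  vc=[16]
3: 0x88 (blk 8, set 0) → L1-HIT  vc=[16]
4: 0xd0 (blk 13, set 1) → L1-HIT  vc=[16]
5: 0x57 (blk 5, set 1) → MISS  vc=[16, 13]
6: 0x100 (blk 16, set 0) → VC-HIT  vc=[8, 13]
7: 0x195 (blk 25, set 1) → MISS  vc=[8, 13, 5]
8: 0x53 (blk 5, set 1) → VC-HIT  vc=[8, 13, 25]
9: 0x81 (blk 8, set 0) → VC-HIT  vc=[16, 13, 25]
10: 0x51 (blk 5, set 1) → L1-HIT  vc=[16, 13, 25]
11: 0x198 (blk 25, set 1) → VC-HIT  vc=[16, 13, 5]
12: 0x85 (blk 8, set 0) → L1-HIT  vc=[16, 13, 5]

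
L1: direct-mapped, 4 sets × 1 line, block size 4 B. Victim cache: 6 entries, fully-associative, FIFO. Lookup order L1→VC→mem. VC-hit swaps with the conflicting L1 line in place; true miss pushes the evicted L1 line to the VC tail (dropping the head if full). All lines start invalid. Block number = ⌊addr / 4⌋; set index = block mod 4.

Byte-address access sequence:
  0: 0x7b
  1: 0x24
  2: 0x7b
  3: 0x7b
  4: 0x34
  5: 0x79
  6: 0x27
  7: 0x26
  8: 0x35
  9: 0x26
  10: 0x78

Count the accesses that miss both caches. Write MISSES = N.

  [0] addr=0x7b blk=30 s=2: MISS | VC []
  [1] addr=0x24 blk=9 s=1: MISS | VC []
  [2] addr=0x7b blk=30 s=2: L1-HIT | VC []
  [3] addr=0x7b blk=30 s=2: L1-HIT | VC []
  [4] addr=0x34 blk=13 s=1: MISS | VC [9]
  [5] addr=0x79 blk=30 s=2: L1-HIT | VC [9]
  [6] addr=0x27 blk=9 s=1: VC-HIT | VC [13]
  [7] addr=0x26 blk=9 s=1: L1-HIT | VC [13]
  [8] addr=0x35 blk=13 s=1: VC-HIT | VC [9]
  [9] addr=0x26 blk=9 s=1: VC-HIT | VC [13]
  [10] addr=0x78 blk=30 s=2: L1-HIT | VC [13]

MISSES = 3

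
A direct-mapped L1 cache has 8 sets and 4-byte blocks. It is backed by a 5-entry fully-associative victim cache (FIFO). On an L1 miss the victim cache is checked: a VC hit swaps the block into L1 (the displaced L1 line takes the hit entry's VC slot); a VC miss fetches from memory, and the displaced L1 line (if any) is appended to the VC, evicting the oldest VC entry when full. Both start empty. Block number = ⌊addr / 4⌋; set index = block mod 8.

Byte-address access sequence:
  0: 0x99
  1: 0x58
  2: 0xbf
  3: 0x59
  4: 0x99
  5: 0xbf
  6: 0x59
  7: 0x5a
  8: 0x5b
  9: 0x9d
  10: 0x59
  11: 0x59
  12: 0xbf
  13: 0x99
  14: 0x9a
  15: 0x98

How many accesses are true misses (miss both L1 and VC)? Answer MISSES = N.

MISSES = 4

#0 0x99→b38/s6 MISS; vc=[]
#1 0x58→b22/s6 MISS; vc=[38]
#2 0xbf→b47/s7 MISS; vc=[38]
#3 0x59→b22/s6 L1-HIT; vc=[38]
#4 0x99→b38/s6 VC-HIT; vc=[22]
#5 0xbf→b47/s7 L1-HIT; vc=[22]
#6 0x59→b22/s6 VC-HIT; vc=[38]
#7 0x5a→b22/s6 L1-HIT; vc=[38]
#8 0x5b→b22/s6 L1-HIT; vc=[38]
#9 0x9d→b39/s7 MISS; vc=[38,47]
#10 0x59→b22/s6 L1-HIT; vc=[38,47]
#11 0x59→b22/s6 L1-HIT; vc=[38,47]
#12 0xbf→b47/s7 VC-HIT; vc=[38,39]
#13 0x99→b38/s6 VC-HIT; vc=[22,39]
#14 0x9a→b38/s6 L1-HIT; vc=[22,39]
#15 0x98→b38/s6 L1-HIT; vc=[22,39]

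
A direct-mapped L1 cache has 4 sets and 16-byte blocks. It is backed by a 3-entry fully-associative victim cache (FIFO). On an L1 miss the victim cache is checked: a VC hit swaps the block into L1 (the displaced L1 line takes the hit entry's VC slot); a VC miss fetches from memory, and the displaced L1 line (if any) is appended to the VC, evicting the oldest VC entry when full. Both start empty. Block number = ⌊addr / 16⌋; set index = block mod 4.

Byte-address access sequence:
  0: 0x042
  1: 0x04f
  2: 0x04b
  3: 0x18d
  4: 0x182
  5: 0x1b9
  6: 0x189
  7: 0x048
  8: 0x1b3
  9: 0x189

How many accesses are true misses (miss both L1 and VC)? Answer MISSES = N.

0: 0x42 (blk 4, set 0) → MISS  vc=[]
1: 0x4f (blk 4, set 0) → L1-HIT  vc=[]
2: 0x4b (blk 4, set 0) → L1-HIT  vc=[]
3: 0x18d (blk 24, set 0) → MISS  vc=[4]
4: 0x182 (blk 24, set 0) → L1-HIT  vc=[4]
5: 0x1b9 (blk 27, set 3) → MISS  vc=[4]
6: 0x189 (blk 24, set 0) → L1-HIT  vc=[4]
7: 0x48 (blk 4, set 0) → VC-HIT  vc=[24]
8: 0x1b3 (blk 27, set 3) → L1-HIT  vc=[24]
9: 0x189 (blk 24, set 0) → VC-HIT  vc=[4]

MISSES = 3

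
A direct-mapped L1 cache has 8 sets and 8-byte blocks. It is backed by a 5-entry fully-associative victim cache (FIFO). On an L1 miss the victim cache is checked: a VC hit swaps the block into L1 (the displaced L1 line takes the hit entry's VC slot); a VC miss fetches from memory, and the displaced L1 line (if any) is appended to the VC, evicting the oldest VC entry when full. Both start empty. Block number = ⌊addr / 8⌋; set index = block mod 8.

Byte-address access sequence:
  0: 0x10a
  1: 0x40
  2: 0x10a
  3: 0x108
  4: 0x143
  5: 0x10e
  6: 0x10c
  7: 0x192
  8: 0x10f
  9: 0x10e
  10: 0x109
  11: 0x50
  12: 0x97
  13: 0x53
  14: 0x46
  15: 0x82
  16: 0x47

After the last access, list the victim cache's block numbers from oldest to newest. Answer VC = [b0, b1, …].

VC = [40, 50, 18, 16]

#0 0x10a→b33/s1 MISS; vc=[]
#1 0x40→b8/s0 MISS; vc=[]
#2 0x10a→b33/s1 L1-HIT; vc=[]
#3 0x108→b33/s1 L1-HIT; vc=[]
#4 0x143→b40/s0 MISS; vc=[8]
#5 0x10e→b33/s1 L1-HIT; vc=[8]
#6 0x10c→b33/s1 L1-HIT; vc=[8]
#7 0x192→b50/s2 MISS; vc=[8]
#8 0x10f→b33/s1 L1-HIT; vc=[8]
#9 0x10e→b33/s1 L1-HIT; vc=[8]
#10 0x109→b33/s1 L1-HIT; vc=[8]
#11 0x50→b10/s2 MISS; vc=[8,50]
#12 0x97→b18/s2 MISS; vc=[8,50,10]
#13 0x53→b10/s2 VC-HIT; vc=[8,50,18]
#14 0x46→b8/s0 VC-HIT; vc=[40,50,18]
#15 0x82→b16/s0 MISS; vc=[40,50,18,8]
#16 0x47→b8/s0 VC-HIT; vc=[40,50,18,16]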